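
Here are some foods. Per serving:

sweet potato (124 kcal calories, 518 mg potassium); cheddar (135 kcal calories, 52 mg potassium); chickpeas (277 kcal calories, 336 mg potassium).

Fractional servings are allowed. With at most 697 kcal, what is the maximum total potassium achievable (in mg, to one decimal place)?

2911.7 mg

Potassium per kcal: sweet potato 4.177, chickpeas 1.213, cheddar 0.3852.
With no serving limits, spend the whole calories allowance on sweet potato: 697 kcal / 124 kcal × 518 mg = 2911.7 mg.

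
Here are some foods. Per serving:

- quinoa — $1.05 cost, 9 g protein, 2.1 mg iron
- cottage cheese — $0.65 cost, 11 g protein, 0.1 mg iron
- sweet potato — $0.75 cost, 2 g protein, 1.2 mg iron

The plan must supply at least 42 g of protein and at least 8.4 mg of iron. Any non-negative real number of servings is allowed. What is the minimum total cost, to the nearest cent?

$4.54

An LP optimum is at a vertex; with two nutrient constraints at most two foods are used. Check each candidate.
quinoa only: max(42/9, 8.4/2.1) = 4.667 servings → $4.90.
cottage cheese only: max(42/11, 8.4/0.1) = 84 servings → $54.60.
sweet potato only: max(42/2, 8.4/1.2) = 21 servings → $15.75.
quinoa + cottage cheese with both tight: 3.973 servings and 0.5676 servings → $4.54.
quinoa + sweet potato: the both-tight solution has a negative serving — not a feasible corner.
cottage cheese + sweet potato with both tight: 2.585 servings and 6.785 servings → $6.77.
The minimum over all feasible corners is $4.54.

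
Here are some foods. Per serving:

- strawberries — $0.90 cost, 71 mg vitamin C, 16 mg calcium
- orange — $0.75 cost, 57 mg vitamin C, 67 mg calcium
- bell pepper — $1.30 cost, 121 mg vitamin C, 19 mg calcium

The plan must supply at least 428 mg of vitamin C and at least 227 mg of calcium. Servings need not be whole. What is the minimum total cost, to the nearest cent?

$4.98

An LP optimum is at a vertex; with two nutrient constraints at most two foods are used. Check each candidate.
strawberries only: max(428/71, 227/16) = 14.19 servings → $12.77.
orange only: max(428/57, 227/67) = 7.509 servings → $5.63.
bell pepper only: max(428/121, 227/19) = 11.95 servings → $15.53.
strawberries + orange with both tight: 4.093 servings and 2.411 servings → $5.49.
strawberries + bell pepper: intersection lies outside the first quadrant.
orange + bell pepper with both tight: 2.753 servings and 2.24 servings → $4.98.
The minimum over all feasible corners is $4.98.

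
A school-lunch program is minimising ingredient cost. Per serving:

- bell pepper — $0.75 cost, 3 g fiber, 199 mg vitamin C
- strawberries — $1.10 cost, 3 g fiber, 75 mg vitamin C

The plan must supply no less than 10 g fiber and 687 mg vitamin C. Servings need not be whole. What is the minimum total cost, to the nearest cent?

$2.59

bell pepper only: max(10/3, 687/199) = 3.452 servings → $2.59.
strawberries only: max(10/3, 687/75) = 9.16 servings → $10.08.
bell pepper + strawberries: intersection lies outside the first quadrant.
The minimum over all feasible corners is $2.59.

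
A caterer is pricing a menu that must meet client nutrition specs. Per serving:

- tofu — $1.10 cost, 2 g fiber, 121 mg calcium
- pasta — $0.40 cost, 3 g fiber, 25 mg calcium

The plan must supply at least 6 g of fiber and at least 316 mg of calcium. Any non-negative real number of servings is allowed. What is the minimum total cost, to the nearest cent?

$2.92

tofu only: max(6/2, 316/121) = 3 servings → $3.30.
pasta only: max(6/3, 316/25) = 12.64 servings → $5.06.
tofu + pasta with both tight: 2.55 servings and 0.3003 servings → $2.92.
Cheapest feasible corner: $2.92.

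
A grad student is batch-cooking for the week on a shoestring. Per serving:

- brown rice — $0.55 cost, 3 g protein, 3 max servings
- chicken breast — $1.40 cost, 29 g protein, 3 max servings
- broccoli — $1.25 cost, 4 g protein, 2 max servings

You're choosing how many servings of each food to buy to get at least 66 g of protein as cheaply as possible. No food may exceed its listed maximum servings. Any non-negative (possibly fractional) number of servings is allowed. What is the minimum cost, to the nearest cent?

Cost per g of protein: chicken breast $0.0483, brown rice $0.1833, broccoli $0.3125.
Take 2.276 servings of chicken breast: +66.0 g protein for $3.19 (total $3.19, still need 0.0 g).
Greedy by cheapest-per-g is optimal for a single linear constraint, so the minimum cost is $3.19.

$3.19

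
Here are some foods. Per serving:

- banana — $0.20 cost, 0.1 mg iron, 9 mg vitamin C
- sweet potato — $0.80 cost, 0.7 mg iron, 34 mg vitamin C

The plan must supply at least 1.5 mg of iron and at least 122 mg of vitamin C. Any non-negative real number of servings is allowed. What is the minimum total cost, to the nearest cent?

$2.73

banana only: max(1.5/0.1, 122/9) = 15 servings → $3.00.
sweet potato only: max(1.5/0.7, 122/34) = 3.588 servings → $2.87.
banana + sweet potato with both tight: 11.86 servings and 0.4483 servings → $2.73.
Cheapest feasible corner: $2.73.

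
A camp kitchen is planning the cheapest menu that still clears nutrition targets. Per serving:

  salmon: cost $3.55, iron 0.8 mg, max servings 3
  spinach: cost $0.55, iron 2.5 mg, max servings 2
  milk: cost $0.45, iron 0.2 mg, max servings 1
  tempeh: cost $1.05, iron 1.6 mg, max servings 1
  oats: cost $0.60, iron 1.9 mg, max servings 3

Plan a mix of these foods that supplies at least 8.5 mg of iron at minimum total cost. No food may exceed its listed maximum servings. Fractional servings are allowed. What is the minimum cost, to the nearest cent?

Cost per mg of iron: spinach $0.2200, oats $0.3158, tempeh $0.6562, milk $2.2500, salmon $4.4375.
Take 2 servings of spinach: +5.0 mg iron for $1.10 (total $1.10, still need 3.5 mg).
Take 1.842 servings of oats: +3.5 mg iron for $1.11 (total $2.21, still need 0.0 mg).
Greedy by cheapest-per-mg is optimal for a single linear constraint, so the minimum cost is $2.21.

$2.21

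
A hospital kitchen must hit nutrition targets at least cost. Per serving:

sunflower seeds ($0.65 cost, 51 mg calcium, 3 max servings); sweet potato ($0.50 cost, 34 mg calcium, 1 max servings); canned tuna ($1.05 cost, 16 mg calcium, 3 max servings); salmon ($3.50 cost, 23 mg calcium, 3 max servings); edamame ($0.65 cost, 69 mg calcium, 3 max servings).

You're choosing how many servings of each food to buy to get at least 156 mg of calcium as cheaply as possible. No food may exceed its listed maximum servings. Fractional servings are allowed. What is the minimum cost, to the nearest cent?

Cost per mg of calcium: edamame $0.0094, sunflower seeds $0.0127, sweet potato $0.0147, canned tuna $0.0656, salmon $0.1522.
Take 2.261 servings of edamame: +156.0 mg calcium for $1.47 (total $1.47, still need 0.0 mg).
Greedy by cheapest-per-mg is optimal for a single linear constraint, so the minimum cost is $1.47.

$1.47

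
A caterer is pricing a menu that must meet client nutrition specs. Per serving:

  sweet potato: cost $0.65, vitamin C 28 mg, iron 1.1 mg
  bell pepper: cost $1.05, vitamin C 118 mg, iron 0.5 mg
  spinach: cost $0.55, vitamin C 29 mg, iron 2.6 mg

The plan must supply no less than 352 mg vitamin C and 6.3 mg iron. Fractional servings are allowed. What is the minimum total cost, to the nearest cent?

$3.70

Minimising a linear cost over {vitamin C ≥ 352, iron ≥ 6.3, servings ≥ 0} — the optimum is at a vertex, using one or two foods.
sweet potato only: max(352/28, 6.3/1.1) = 12.57 servings → $8.17.
bell pepper only: max(352/118, 6.3/0.5) = 12.6 servings → $13.23.
spinach only: max(352/29, 6.3/2.6) = 12.14 servings → $6.68.
sweet potato + bell pepper with both tight: 4.9 servings and 1.82 servings → $5.10.
sweet potato + spinach: intersection lies outside the first quadrant.
bell pepper + spinach with both tight: 2.506 servings and 1.941 servings → $3.70.
So the least-cost plan costs $3.70.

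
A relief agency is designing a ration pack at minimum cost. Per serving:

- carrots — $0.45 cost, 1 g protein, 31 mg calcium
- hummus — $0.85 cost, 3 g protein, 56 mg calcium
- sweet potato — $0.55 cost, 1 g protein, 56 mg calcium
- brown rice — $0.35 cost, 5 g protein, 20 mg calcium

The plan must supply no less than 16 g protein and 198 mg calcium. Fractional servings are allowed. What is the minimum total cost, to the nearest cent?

carrots only: max(16/1, 198/31) = 16 servings → $7.20.
hummus only: max(16/3, 198/56) = 5.333 servings → $4.53.
sweet potato only: max(16/1, 198/56) = 16 servings → $8.80.
brown rice only: max(16/5, 198/20) = 9.9 servings → $3.46.
carrots + hummus: the both-tight solution has a negative serving — not a feasible corner.
carrots + sweet potato with both targets exact would need a negative amount; discard.
carrots + brown rice with both tight: 4.963 servings and 2.207 servings → $3.01.
hummus + sweet potato: the both-tight solution has a negative serving — not a feasible corner.
hummus + brown rice with both tight: 3.045 servings and 1.373 servings → $3.07.
sweet potato + brown rice with both tight: 2.577 servings and 2.685 servings → $2.36.
So the least-cost plan costs $2.36.

$2.36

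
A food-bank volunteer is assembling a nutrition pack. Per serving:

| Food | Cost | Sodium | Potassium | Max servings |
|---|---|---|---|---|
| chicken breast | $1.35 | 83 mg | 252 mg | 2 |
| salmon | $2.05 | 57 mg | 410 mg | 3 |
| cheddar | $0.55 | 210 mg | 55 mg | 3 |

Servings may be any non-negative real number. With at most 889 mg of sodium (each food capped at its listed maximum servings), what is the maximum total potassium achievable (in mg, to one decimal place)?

1878.6 mg

Potassium per mg sodium: salmon 7.193, chicken breast 3.036, cheddar 0.2619.
Take 3 servings of salmon: uses 171 mg sodium, +1230.0 mg potassium (running total 1230.0 mg).
Take 2 servings of chicken breast: uses 166 mg sodium, +504.0 mg potassium (running total 1734.0 mg).
Take 2.629 servings of cheddar: uses 552 mg sodium, +144.6 mg potassium (running total 1878.6 mg).
Filling greedily by potassium-per-mg sodium is optimal for one linear limit, giving 1878.6 mg.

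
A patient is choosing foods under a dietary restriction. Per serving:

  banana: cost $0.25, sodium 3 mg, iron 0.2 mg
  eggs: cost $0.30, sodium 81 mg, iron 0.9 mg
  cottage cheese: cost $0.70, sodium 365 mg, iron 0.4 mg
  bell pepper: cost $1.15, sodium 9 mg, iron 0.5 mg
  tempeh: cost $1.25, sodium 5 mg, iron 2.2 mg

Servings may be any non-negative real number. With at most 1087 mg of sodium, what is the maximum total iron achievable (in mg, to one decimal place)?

Iron per mg sodium: tempeh 0.44, banana 0.06667, bell pepper 0.05556, eggs 0.01111, cottage cheese 0.001096.
With no serving limits, spend the whole sodium allowance on tempeh: 1087 mg / 5 mg × 2.2 mg = 478.3 mg.

478.3 mg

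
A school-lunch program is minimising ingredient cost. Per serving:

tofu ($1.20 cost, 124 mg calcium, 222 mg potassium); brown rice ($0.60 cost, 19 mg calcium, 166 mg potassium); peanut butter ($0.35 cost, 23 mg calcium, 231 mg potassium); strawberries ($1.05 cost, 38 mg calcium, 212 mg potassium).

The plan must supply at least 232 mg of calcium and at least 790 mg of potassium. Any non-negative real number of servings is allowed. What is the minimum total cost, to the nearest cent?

Check every corner: each single food scaled to meet both minima, and each pair solved so both constraints bind.
tofu only: max(232/124, 790/222) = 3.559 servings → $4.27.
brown rice only: max(232/19, 790/166) = 12.21 servings → $7.33.
peanut butter only: max(232/23, 790/231) = 10.09 servings → $3.53.
strawberries only: max(232/38, 790/212) = 6.105 servings → $6.41.
tofu + brown rice with both tight: 1.436 servings and 2.839 servings → $3.43.
tofu + peanut butter with both tight: 1.505 servings and 1.974 servings → $2.50.
tofu + strawberries with both tight: 1.073 servings and 2.602 servings → $4.02.
brown rice + peanut butter: intersection lies outside the first quadrant.
brown rice + strawberries: intersection lies outside the first quadrant.
peanut butter + strawberries: intersection lies outside the first quadrant.
Cheapest feasible corner: $2.50.

$2.50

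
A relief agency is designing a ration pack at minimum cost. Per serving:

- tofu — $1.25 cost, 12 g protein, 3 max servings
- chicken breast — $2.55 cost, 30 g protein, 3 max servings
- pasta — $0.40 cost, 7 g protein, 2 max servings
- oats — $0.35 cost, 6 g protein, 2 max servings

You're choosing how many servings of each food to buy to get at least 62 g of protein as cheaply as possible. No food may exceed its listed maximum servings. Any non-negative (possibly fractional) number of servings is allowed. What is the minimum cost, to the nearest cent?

Cost per g of protein: pasta $0.0571, oats $0.0583, chicken breast $0.0850, tofu $0.1042.
Take 2 servings of pasta: +14.0 g protein for $0.80 (total $0.80, still need 48.0 g).
Take 2 servings of oats: +12.0 g protein for $0.70 (total $1.50, still need 36.0 g).
Take 1.2 servings of chicken breast: +36.0 g protein for $3.06 (total $4.56, still need 0.0 g).
Greedy by cheapest-per-g is optimal for a single linear constraint, so the minimum cost is $4.56.

$4.56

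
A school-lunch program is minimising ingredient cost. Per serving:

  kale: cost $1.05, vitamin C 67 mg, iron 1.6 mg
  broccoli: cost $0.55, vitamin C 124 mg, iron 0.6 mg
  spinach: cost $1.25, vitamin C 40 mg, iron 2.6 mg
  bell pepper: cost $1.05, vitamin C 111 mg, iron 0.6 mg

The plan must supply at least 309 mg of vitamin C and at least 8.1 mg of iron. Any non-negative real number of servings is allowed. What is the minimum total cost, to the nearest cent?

kale only: max(309/67, 8.1/1.6) = 5.062 servings → $5.32.
broccoli only: max(309/124, 8.1/0.6) = 13.5 servings → $7.42.
spinach only: max(309/40, 8.1/2.6) = 7.725 servings → $9.66.
bell pepper only: max(309/111, 8.1/0.6) = 13.5 servings → $14.18.
kale + broccoli: intersection lies outside the first quadrant.
kale + spinach with both tight: 4.35 servings and 0.4383 servings → $5.12.
kale + bell pepper: intersection lies outside the first quadrant.
broccoli + spinach with both tight: 1.607 servings and 2.745 servings → $4.31.
broccoli + bell pepper with both targets exact would need a negative amount; discard.
spinach + bell pepper with both tight: 2.697 servings and 1.812 servings → $5.27.
Cheapest feasible corner: $4.31.

$4.31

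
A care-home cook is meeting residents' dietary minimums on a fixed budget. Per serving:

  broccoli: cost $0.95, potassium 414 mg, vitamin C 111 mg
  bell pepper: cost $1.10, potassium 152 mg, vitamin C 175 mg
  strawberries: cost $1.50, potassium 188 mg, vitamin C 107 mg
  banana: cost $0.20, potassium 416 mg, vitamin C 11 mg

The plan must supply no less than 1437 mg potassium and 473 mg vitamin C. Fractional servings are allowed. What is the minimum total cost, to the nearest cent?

Minimising a linear cost over {potassium ≥ 1437, vitamin C ≥ 473, servings ≥ 0} — the optimum is at a vertex, using one or two foods.
broccoli only: max(1437/414, 473/111) = 4.261 servings → $4.05.
bell pepper only: max(1437/152, 473/175) = 9.454 servings → $10.40.
strawberries only: max(1437/188, 473/107) = 7.644 servings → $11.47.
banana only: max(1437/416, 473/11) = 43 servings → $8.60.
broccoli + bell pepper with both tight: 3.231 servings and 0.6534 servings → $3.79.
broccoli + strawberries with both tight: 2.767 servings and 1.55 servings → $4.95.
broccoli + banana with both targets exact would need a negative amount; discard.
bell pepper + strawberries with both targets exact would need a negative amount; discard.
bell pepper + banana with both tight: 2.544 servings and 2.525 servings → $3.30.
strawberries + banana with both tight: 4.264 servings and 1.528 servings → $6.70.
Cheapest feasible corner: $3.30.

$3.30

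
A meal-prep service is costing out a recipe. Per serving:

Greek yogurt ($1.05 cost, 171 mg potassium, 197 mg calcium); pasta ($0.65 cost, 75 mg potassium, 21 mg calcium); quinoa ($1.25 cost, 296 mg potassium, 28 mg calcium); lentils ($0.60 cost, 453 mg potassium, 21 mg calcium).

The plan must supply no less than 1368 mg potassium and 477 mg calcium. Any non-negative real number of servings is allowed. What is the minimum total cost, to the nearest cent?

The cheapest plan sits at a corner of the feasible region — with two constraints it uses at most two foods.
Greek yogurt only: max(1368/171, 477/197) = 8 servings → $8.40.
pasta only: max(1368/75, 477/21) = 22.71 servings → $14.76.
quinoa only: max(1368/296, 477/28) = 17.04 servings → $21.29.
lentils only: max(1368/453, 477/21) = 22.71 servings → $13.63.
Greek yogurt + pasta with both tight: 0.6301 servings and 16.8 servings → $11.58.
Greek yogurt + quinoa with both tight: 1.922 servings and 3.511 servings → $6.41.
Greek yogurt + lentils with both tight: 2.187 servings and 2.194 servings → $3.61.
pasta + quinoa: intersection lies outside the first quadrant.
pasta + lentils: intersection lies outside the first quadrant.
quinoa + lentils with both targets exact would need a negative amount; discard.
The minimum over all feasible corners is $3.61.

$3.61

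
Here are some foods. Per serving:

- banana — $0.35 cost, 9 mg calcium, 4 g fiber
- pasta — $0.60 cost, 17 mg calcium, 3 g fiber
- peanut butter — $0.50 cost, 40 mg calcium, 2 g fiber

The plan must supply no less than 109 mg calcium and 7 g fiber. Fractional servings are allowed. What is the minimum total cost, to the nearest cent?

Check every corner: each single food scaled to meet both minima, and each pair solved so both constraints bind.
banana only: max(109/9, 7/4) = 12.11 servings → $4.24.
pasta only: max(109/17, 7/3) = 6.412 servings → $3.85.
peanut butter only: max(109/40, 7/2) = 3.5 servings → $1.75.
banana + pasta: intersection lies outside the first quadrant.
banana + peanut butter with both tight: 0.4366 servings and 2.627 servings → $1.47.
pasta + peanut butter with both tight: 0.7209 servings and 2.419 servings → $1.64.
Cheapest feasible corner: $1.47.

$1.47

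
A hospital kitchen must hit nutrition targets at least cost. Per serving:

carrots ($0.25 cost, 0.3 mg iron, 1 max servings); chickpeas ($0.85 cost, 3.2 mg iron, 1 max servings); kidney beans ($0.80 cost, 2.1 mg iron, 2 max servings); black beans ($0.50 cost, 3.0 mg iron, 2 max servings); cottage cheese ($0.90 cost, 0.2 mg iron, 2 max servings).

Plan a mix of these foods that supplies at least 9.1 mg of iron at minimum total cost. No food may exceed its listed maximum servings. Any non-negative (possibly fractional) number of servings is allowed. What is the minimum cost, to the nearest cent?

$1.82

Cost per mg of iron: black beans $0.1667, chickpeas $0.2656, kidney beans $0.3810, carrots $0.8333, cottage cheese $4.5000.
Take 2 servings of black beans: +6.0 mg iron for $1.00 (total $1.00, still need 3.1 mg).
Take 0.9688 servings of chickpeas: +3.1 mg iron for $0.82 (total $1.82, still need 0.0 mg).
Filling from the cheapest source first is optimal under one linear minimum: $1.82.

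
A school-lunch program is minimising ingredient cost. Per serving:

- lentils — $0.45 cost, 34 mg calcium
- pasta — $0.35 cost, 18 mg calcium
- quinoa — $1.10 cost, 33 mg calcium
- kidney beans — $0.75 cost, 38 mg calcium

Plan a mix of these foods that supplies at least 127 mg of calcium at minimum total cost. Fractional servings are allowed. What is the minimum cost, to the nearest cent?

$1.68

Cost per mg of calcium: lentils $0.0132, pasta $0.0194, kidney beans $0.0197, quinoa $0.0333.
With no serving limits, use only lentils: 127 mg / 34 mg = 3.735 servings × $0.45 = $1.68.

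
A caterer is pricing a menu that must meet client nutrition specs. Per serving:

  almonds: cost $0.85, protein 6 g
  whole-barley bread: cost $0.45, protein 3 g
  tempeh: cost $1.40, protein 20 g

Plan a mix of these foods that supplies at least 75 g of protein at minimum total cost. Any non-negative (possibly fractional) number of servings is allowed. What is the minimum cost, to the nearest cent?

$5.25

Cost per g of protein: tempeh $0.0700, almonds $0.1417, whole-barley bread $0.1500.
With no serving limits, use only tempeh: 75 g / 20 g = 3.75 servings × $1.40 = $5.25.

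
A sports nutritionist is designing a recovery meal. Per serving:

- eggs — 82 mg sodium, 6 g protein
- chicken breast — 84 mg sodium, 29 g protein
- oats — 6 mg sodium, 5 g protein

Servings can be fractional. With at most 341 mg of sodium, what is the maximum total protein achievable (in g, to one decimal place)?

284.2 g

Protein per mg sodium: oats 0.8333, chicken breast 0.3452, eggs 0.07317.
With no serving limits, spend the whole sodium allowance on oats: 341 mg / 6 mg × 5 g = 284.2 g.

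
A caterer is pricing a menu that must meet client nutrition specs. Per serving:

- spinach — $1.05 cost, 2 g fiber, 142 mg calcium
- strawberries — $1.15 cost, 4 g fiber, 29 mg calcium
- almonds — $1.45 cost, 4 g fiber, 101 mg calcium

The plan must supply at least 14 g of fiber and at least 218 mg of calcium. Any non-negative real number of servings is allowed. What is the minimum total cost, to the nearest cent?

$4.46

Minimising a linear cost over {fiber ≥ 14, calcium ≥ 218, servings ≥ 0} — the optimum is at a vertex, using one or two foods.
spinach only: max(14/2, 218/142) = 7 servings → $7.35.
strawberries only: max(14/4, 218/29) = 7.517 servings → $8.64.
almonds only: max(14/4, 218/101) = 3.5 servings → $5.08.
spinach + strawberries with both tight: 0.9137 servings and 3.043 servings → $4.46.
spinach + almonds: the both-tight solution has a negative serving — not a feasible corner.
strawberries + almonds with both tight: 1.882 servings and 1.618 servings → $4.51.
Cheapest feasible corner: $4.46.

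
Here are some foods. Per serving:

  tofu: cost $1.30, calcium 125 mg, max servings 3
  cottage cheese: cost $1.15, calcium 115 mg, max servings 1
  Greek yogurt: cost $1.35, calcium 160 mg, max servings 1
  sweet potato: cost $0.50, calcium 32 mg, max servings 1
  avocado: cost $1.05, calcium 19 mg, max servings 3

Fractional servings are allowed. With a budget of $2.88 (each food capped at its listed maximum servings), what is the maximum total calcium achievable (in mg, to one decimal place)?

311.5 mg

Calcium per dollar: Greek yogurt 118.5, cottage cheese 100, tofu 96.15, sweet potato 64, avocado 18.1.
Take 1 serving of Greek yogurt: spends $1.35, +160.0 mg calcium (running total 160.0 mg).
Take 1 serving of cottage cheese: spends $1.15, +115.0 mg calcium (running total 275.0 mg).
Take 0.2923 servings of tofu: spends $0.38, +36.5 mg calcium (running total 311.5 mg).
Filling greedily by calcium-per-dollar is optimal for one linear limit, giving 311.5 mg.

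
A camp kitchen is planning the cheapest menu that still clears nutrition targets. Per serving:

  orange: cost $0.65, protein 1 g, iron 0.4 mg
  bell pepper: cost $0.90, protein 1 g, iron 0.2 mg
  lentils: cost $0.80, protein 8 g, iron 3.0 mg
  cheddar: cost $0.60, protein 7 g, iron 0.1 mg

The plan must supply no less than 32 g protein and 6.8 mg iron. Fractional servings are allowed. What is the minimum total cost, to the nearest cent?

$2.99

Compare the cost at each extreme point of the feasible region.
orange only: max(32/1, 6.8/0.4) = 32 servings → $20.80.
bell pepper only: max(32/1, 6.8/0.2) = 34 servings → $30.60.
lentils only: max(32/8, 6.8/3.0) = 4 servings → $3.20.
cheddar only: max(32/7, 6.8/0.1) = 68 servings → $40.80.
orange + bell pepper with both tight: 2 servings and 30 servings → $28.30.
orange + lentils with both targets exact would need a negative amount; discard.
orange + cheddar with both tight: 16.44 servings and 2.222 servings → $12.02.
bell pepper + lentils with both tight: 29.71 servings and 0.2857 servings → $26.97.
bell pepper + cheddar: the both-tight solution has a negative serving — not a feasible corner.
lentils + cheddar with both tight: 2.198 servings and 2.059 servings → $2.99.
So the least-cost plan costs $2.99.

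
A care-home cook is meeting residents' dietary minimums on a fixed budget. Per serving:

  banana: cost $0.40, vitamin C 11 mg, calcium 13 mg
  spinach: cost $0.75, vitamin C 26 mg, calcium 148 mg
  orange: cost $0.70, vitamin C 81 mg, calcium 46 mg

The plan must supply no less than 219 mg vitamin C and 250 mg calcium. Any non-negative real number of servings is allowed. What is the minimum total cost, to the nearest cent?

$2.39

Compare the cost at each extreme point of the feasible region.
banana only: max(219/11, 250/13) = 19.91 servings → $7.96.
spinach only: max(219/26, 250/148) = 8.423 servings → $6.32.
orange only: max(219/81, 250/46) = 5.435 servings → $3.80.
banana + spinach: intersection lies outside the first quadrant.
banana + orange with both tight: 18.6 servings and 0.1773 servings → $7.57.
spinach + orange with both tight: 0.9429 servings and 2.401 servings → $2.39.
The minimum over all feasible corners is $2.39.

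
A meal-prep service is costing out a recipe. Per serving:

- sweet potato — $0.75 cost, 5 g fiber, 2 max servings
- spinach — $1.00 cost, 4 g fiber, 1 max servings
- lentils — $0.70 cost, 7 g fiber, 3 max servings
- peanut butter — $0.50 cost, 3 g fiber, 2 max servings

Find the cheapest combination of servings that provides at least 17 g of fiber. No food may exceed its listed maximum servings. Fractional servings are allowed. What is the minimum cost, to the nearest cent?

$1.70

Cost per g of fiber: lentils $0.1000, sweet potato $0.1500, peanut butter $0.1667, spinach $0.2500.
Take 2.429 servings of lentils: +17.0 g fiber for $1.70 (total $1.70, still need 0.0 g).
Filling from the cheapest source first is optimal under one linear minimum: $1.70.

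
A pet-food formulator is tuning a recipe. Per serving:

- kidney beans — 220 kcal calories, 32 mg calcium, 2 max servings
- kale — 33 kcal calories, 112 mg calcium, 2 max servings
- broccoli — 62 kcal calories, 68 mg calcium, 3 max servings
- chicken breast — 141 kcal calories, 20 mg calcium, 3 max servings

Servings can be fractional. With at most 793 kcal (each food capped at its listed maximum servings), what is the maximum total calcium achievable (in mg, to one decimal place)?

Calcium per kcal: kale 3.394, broccoli 1.097, kidney beans 0.1455, chicken breast 0.1418.
Take 2 servings of kale: uses 66 kcal, +224.0 mg calcium (running total 224.0 mg).
Take 3 servings of broccoli: uses 186 kcal, +204.0 mg calcium (running total 428.0 mg).
Take 2 servings of kidney beans: uses 440 kcal, +64.0 mg calcium (running total 492.0 mg).
Take 0.7163 servings of chicken breast: uses 101 kcal, +14.3 mg calcium (running total 506.3 mg).
Filling greedily by calcium-per-kcal is optimal for one linear limit, giving 506.3 mg.

506.3 mg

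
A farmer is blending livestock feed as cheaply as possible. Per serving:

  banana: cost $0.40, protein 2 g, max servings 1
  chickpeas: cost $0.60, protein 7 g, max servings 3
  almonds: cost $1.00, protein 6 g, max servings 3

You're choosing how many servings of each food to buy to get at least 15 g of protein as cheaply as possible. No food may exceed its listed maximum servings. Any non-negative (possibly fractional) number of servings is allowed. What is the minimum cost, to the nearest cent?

Cost per g of protein: chickpeas $0.0857, almonds $0.1667, banana $0.2000.
Take 2.143 servings of chickpeas: +15.0 g protein for $1.29 (total $1.29, still need 0.0 g).
Filling from the cheapest source first is optimal under one linear minimum: $1.29.

$1.29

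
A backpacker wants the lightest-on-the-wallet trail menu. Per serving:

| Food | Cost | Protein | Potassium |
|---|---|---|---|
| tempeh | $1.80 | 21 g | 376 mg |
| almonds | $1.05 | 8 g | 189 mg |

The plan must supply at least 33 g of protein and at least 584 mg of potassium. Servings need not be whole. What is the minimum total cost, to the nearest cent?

$2.83

The cheapest plan sits at a corner of the feasible region — with two constraints it uses at most two foods.
tempeh only: max(33/21, 584/376) = 1.571 servings → $2.83.
almonds only: max(33/8, 584/189) = 4.125 servings → $4.33.
tempeh + almonds with both targets exact would need a negative amount; discard.
The minimum over all feasible corners is $2.83.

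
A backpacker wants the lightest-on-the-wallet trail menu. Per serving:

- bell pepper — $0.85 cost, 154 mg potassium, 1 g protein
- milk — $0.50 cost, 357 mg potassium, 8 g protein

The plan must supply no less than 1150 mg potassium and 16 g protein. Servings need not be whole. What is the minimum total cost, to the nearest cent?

A basic optimal solution has at most two foods positive. Try each food alone and each pair with both targets met exactly.
bell pepper only: max(1150/154, 16/1) = 16 servings → $13.60.
milk only: max(1150/357, 16/8) = 3.221 servings → $1.61.
bell pepper + milk with both tight: 3.986 servings and 1.502 servings → $4.14.
So the least-cost plan costs $1.61.

$1.61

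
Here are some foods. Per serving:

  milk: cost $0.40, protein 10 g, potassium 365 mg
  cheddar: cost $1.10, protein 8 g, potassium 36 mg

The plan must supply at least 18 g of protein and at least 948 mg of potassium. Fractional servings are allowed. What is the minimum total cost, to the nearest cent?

Minimising a linear cost over {protein ≥ 18, potassium ≥ 948, servings ≥ 0} — the optimum is at a vertex, using one or two foods.
milk only: max(18/10, 948/365) = 2.597 servings → $1.04.
cheddar only: max(18/8, 948/36) = 26.33 servings → $28.97.
milk + cheddar: intersection lies outside the first quadrant.
Cheapest feasible corner: $1.04.

$1.04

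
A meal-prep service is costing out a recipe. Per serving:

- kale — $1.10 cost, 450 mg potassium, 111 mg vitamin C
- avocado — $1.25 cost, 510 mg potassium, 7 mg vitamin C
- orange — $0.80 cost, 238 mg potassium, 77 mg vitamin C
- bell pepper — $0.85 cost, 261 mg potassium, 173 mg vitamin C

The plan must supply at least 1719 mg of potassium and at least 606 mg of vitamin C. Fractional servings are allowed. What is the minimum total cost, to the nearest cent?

With two linear requirements the optimum uses one or two foods; enumerate the corners.
kale only: max(1719/450, 606/111) = 5.459 servings → $6.01.
avocado only: max(1719/510, 606/7) = 86.57 servings → $108.21.
orange only: max(1719/238, 606/77) = 7.87 servings → $6.30.
bell pepper only: max(1719/261, 606/173) = 6.586 servings → $5.60.
kale + avocado with both targets exact would need a negative amount; discard.
kale + orange with both targets exact would need a negative amount; discard.
kale + bell pepper with both tight: 2.848 servings and 1.675 servings → $4.56.
avocado + orange with both targets exact would need a negative amount; discard.
avocado + bell pepper with both tight: 1.611 servings and 3.438 servings → $4.94.
orange + bell pepper with both tight: 6.605 servings and 0.5629 servings → $5.76.
The minimum over all feasible corners is $4.56.

$4.56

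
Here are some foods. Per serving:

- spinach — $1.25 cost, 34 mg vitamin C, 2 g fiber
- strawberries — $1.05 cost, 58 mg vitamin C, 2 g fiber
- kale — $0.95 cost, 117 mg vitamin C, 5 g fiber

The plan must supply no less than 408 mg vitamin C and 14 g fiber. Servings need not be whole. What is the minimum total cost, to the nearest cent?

Compare the cost at each extreme point of the feasible region.
spinach only: max(408/34, 14/2) = 12 servings → $15.00.
strawberries only: max(408/58, 14/2) = 7.034 servings → $7.39.
kale only: max(408/117, 14/5) = 3.487 servings → $3.31.
spinach + strawberries: intersection lies outside the first quadrant.
spinach + kale: the both-tight solution has a negative serving — not a feasible corner.
strawberries + kale with both targets exact would need a negative amount; discard.
So the least-cost plan costs $3.31.

$3.31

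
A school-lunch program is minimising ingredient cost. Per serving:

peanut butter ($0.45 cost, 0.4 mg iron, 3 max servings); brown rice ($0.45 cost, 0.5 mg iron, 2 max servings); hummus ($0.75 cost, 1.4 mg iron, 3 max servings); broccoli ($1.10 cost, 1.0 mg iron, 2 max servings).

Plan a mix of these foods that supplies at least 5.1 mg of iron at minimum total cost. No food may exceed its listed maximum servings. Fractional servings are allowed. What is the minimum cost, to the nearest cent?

$3.06

Cost per mg of iron: hummus $0.5357, brown rice $0.9000, broccoli $1.1000, peanut butter $1.1250.
Take 3 servings of hummus: +4.2 mg iron for $2.25 (total $2.25, still need 0.9 mg).
Take 1.8 servings of brown rice: +0.9 mg iron for $0.81 (total $3.06, still need 0.0 mg).
Greedy by cheapest-per-mg is optimal for a single linear constraint, so the minimum cost is $3.06.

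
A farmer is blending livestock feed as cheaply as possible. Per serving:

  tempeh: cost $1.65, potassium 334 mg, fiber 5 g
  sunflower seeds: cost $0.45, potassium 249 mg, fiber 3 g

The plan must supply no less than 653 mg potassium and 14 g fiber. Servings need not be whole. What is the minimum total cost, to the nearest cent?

Two binding constraints pin down two serving amounts, so the optimal mix uses at most two foods. The candidates are each food alone (scaled to the tighter of potassium/fiber) and each pair with both constraints tight.
tempeh only: max(653/334, 14/5) = 2.8 servings → $4.62.
sunflower seeds only: max(653/249, 14/3) = 4.667 servings → $2.10.
tempeh + sunflower seeds: intersection lies outside the first quadrant.
The minimum over all feasible corners is $2.10.

$2.10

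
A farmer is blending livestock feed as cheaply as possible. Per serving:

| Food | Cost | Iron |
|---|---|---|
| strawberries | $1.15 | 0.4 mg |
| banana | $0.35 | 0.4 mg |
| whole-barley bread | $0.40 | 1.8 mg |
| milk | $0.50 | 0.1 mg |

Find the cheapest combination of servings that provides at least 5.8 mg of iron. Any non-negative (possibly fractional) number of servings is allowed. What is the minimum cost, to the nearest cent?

Cost per mg of iron: whole-barley bread $0.2222, banana $0.8750, strawberries $2.8750, milk $5.0000.
With no serving limits, use only whole-barley bread: 5.8 mg / 1.8 mg = 3.222 servings × $0.40 = $1.29.

$1.29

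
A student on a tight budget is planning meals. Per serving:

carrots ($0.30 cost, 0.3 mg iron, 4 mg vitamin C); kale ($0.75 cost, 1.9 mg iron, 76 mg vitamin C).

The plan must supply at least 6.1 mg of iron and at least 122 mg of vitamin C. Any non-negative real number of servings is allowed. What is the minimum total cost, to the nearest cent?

An LP optimum is at a vertex; with two nutrient constraints at most two foods are used. Check each candidate.
carrots only: max(6.1/0.3, 122/4) = 30.5 servings → $9.15.
kale only: max(6.1/1.9, 122/76) = 3.211 servings → $2.41.
carrots + kale with both tight: 15.25 servings and 0.8026 servings → $5.18.
So the least-cost plan costs $2.41.

$2.41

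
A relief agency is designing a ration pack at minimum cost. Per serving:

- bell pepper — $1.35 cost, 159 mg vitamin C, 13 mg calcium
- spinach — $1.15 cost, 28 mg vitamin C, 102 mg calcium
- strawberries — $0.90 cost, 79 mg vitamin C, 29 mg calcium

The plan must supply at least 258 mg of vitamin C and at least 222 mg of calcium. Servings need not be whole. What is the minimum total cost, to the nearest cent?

Compare the cost at each extreme point of the feasible region.
bell pepper only: max(258/159, 222/13) = 17.08 servings → $23.05.
spinach only: max(258/28, 222/102) = 9.214 servings → $10.60.
strawberries only: max(258/79, 222/29) = 7.655 servings → $6.89.
bell pepper + spinach with both tight: 1.268 servings and 2.015 servings → $4.03.
bell pepper + strawberries: the both-tight solution has a negative serving — not a feasible corner.
spinach + strawberries with both tight: 1.388 servings and 2.774 servings → $4.09.
Cheapest feasible corner: $4.03.

$4.03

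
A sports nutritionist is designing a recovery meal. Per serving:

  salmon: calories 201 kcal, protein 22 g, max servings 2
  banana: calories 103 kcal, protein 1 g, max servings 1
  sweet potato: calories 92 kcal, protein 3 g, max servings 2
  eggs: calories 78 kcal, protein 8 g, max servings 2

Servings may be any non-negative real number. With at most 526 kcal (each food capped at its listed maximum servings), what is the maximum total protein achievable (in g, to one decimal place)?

56.7 g

Protein per kcal: salmon 0.1095, eggs 0.1026, sweet potato 0.03261, banana 0.009709.
Take 2 servings of salmon: uses 402 kcal, +44.0 g protein (running total 44.0 g).
Take 1.59 servings of eggs: uses 124 kcal, +12.7 g protein (running total 56.7 g).
Greedy by best ratio exhausts the calories allowance optimally: 56.7 g.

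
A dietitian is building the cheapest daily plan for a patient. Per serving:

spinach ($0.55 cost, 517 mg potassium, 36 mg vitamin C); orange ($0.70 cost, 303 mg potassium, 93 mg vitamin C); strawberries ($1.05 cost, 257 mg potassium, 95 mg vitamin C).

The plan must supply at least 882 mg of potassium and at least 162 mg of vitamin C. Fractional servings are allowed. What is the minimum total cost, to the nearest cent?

For a min-cost LP with two ≥-constraints, a basic feasible solution has at most two positive variables.
spinach only: max(882/517, 162/36) = 4.5 servings → $2.48.
orange only: max(882/303, 162/93) = 2.911 servings → $2.04.
strawberries only: max(882/257, 162/95) = 3.432 servings → $3.60.
spinach + orange with both tight: 0.8861 servings and 1.399 servings → $1.47.
spinach + strawberries with both tight: 1.058 servings and 1.305 servings → $1.95.
orange + strawberries: the both-tight solution has a negative serving — not a feasible corner.
So the least-cost plan costs $1.47.

$1.47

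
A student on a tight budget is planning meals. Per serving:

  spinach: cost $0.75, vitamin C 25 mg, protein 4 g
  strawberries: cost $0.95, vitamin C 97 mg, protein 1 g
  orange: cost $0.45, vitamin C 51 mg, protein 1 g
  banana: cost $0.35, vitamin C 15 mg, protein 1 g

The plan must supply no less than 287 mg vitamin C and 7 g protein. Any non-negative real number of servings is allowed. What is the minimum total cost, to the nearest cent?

$2.74

With two linear requirements the optimum uses one or two foods; enumerate the corners.
spinach only: max(287/25, 7/4) = 11.48 servings → $8.61.
strawberries only: max(287/97, 7/1) = 7 servings → $6.65.
orange only: max(287/51, 7/1) = 7 servings → $3.15.
banana only: max(287/15, 7/1) = 19.13 servings → $6.70.
spinach + strawberries with both tight: 1.08 servings and 2.68 servings → $3.36.
spinach + orange with both tight: 0.3911 servings and 5.436 servings → $2.74.
spinach + banana: the both-tight solution has a negative serving — not a feasible corner.
strawberries + orange: the both-tight solution has a negative serving — not a feasible corner.
strawberries + banana with both tight: 2.22 servings and 4.78 servings → $3.78.
orange + banana with both tight: 5.056 servings and 1.944 servings → $2.96.
Cheapest feasible corner: $2.74.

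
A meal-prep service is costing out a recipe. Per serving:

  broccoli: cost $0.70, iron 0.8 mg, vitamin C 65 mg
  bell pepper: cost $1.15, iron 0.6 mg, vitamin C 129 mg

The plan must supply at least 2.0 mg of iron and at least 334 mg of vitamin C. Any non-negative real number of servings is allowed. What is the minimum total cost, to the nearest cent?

$3.09

An LP optimum is at a vertex; with two nutrient constraints at most two foods are used. Check each candidate.
broccoli only: max(2.0/0.8, 334/65) = 5.138 servings → $3.60.
bell pepper only: max(2.0/0.6, 334/129) = 3.333 servings → $3.83.
broccoli + bell pepper with both tight: 0.8972 servings and 2.137 servings → $3.09.
The minimum over all feasible corners is $3.09.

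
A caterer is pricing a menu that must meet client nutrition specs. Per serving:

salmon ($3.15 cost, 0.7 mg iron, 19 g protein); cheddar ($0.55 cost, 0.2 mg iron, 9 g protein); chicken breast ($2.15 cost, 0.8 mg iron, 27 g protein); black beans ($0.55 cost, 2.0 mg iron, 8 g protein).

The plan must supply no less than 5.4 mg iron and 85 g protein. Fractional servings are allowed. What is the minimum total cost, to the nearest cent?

$5.31

At the optimum either one food covers both requirements or two foods hit both targets exactly; no other combination can be cheaper.
salmon only: max(5.4/0.7, 85/19) = 7.714 servings → $24.30.
cheddar only: max(5.4/0.2, 85/9) = 27 servings → $14.85.
chicken breast only: max(5.4/0.8, 85/27) = 6.75 servings → $14.51.
black beans only: max(5.4/2.0, 85/8) = 10.62 servings → $5.84.
salmon + cheddar: intersection lies outside the first quadrant.
salmon + chicken breast: the both-tight solution has a negative serving — not a feasible corner.
salmon + black beans with both tight: 3.914 servings and 1.33 servings → $13.06.
cheddar + chicken breast with both targets exact would need a negative amount; discard.
cheddar + black beans with both tight: 7.732 servings and 1.927 servings → $5.31.
chicken breast + black beans with both tight: 2.664 servings and 1.634 servings → $6.63.
The minimum over all feasible corners is $5.31.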